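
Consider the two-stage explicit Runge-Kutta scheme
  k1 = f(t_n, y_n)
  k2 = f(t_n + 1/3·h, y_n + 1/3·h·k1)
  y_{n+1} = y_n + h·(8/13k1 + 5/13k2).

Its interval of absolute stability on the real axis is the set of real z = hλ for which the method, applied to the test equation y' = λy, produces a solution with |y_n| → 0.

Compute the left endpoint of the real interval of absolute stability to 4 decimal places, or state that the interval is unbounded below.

left endpoint -7.8000.

Test eqn y'=λy, z=hλ:
  k1=λy_n ⇒ h·k1=z·y_n;  k2=λ(1+1/3z)y_n ⇒ h·k2=z(1+1/3z)y_n
  y_{n+1}/y_n = 1 + 8/13z + 5/13z(1+1/3z) = 1 + z + 5/39z²
  so R(z) = 1 + z + 5/39z².

Solve |R(x)|<1 on ℝ⁻.
x=-1.38: |R|=0.1358
R=1: x+5/39x²=0 ⇒ x=−39/5=-7.8000; min R=1−1/(4·5/39)=-0.9500>−1
Confirm numerically:
  x=-6.245: |R|=0.24500 <1
  x=-4.392: |R|=0.91897 <1
  x=-3.720: |R|=0.94585 <1
  x=-3.391: |R|=0.91678 <1
  x=-8.300: |R|=1.53205 >1
  x=-8.291: |R|=1.52191 >1
Stable set (-7.8000, 0).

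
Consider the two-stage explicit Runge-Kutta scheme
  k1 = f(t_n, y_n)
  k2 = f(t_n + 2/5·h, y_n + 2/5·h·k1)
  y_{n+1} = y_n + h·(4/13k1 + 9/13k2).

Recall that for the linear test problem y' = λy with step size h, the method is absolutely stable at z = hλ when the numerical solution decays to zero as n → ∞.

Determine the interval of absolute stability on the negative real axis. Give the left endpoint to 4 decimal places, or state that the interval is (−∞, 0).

z∈(-3.6111,0).

On y'=λy, z=hλ:
  k1=λy_n ⇒ h·k1=z·y_n;  k2=λ(1+2/5z)y_n ⇒ h·k2=z(1+2/5z)y_n
  y_{n+1}/y_n = 1 + 4/13z + 9/13z(1+2/5z) = 1 + z + 18/65z²
  so R(z) = 1 + z + 18/65z².

Find x<0 with |R(x)|<1.
x=-1.12: |R|=0.2274
R=1: x+18/65x²=0 ⇒ x=−65/18=-3.6111; min R=1−1/(4·18/65)=0.0972>−1
Confirm numerically:
  x=-2.466: |R|=0.21801 <1
  x=-1.656: |R|=0.10342 <1
  x=-1.612: |R|=0.10760 <1
  x=-3.980: |R|=1.40657 >1
  x=-3.925: |R|=1.34117 >1
  x=-3.903: |R|=1.31548 >1
Interval (-3.6111, 0).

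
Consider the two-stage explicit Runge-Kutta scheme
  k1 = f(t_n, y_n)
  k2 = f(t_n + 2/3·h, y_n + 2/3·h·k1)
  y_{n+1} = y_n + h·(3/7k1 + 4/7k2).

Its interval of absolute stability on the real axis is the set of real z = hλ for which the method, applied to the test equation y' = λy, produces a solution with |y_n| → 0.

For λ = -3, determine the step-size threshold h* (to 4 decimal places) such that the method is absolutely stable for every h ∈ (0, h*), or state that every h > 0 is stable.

(-2.6250,0); λ=-3 ⇒ h* = (21/8)/3 = 0.8750.

On y'=λy, z=hλ:
  k1=λy_n ⇒ h·k1=z·y_n;  k2=λ(1+2/3z)y_n ⇒ h·k2=z(1+2/3z)y_n
  y_{n+1}/y_n = 1 + 3/7z + 4/7z(1+2/3z) = 1 + z + 8/21z²
  ⇒ R(z) = 1 + z + 8/21z².

Boundary: |R(x)|=1, x<0.
x=-1.7: |R|=0.4010
R=1: x+8/21x²=0 ⇒ x=−21/8=-2.6250; min R=1−1/(4·8/21)=0.3438>−1
Confirm numerically:
  x=-2.574: |R|=0.94999 <1
  x=-2.060: |R|=0.55661 <1
  x=-2.018: |R|=0.53336 <1
  x=-1.347: |R|=0.34420 <1
  x=-2.888: |R|=1.28935 >1
  x=-2.786: |R|=1.17087 >1
Interval (-2.6250, 0).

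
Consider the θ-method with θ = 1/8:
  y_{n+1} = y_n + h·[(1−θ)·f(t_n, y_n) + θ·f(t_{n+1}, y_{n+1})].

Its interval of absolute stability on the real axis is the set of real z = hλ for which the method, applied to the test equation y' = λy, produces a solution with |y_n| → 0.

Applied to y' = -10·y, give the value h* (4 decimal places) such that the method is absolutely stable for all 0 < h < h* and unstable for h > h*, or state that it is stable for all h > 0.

Test eqn y'=λy, z=hλ:
  y_{n+1} = y_n + z·[7/8·y_n + 1/8·y_{n+1}] ⇒ (1 − 1/8z)y_{n+1} = (1 + 7/8z)y_n
  ⇒ R(z) = (1 + 7/8z)/(1 − 1/8z).

Boundary: |R(x)|=1, x<0.
x=-1.43: |R|=0.2131
R=−1: 1+7/8x = −1+1/8x ⇒ -3/4x=2 ⇒ x=2/(-3/4)=-2.6667
Confirm numerically:
  x=-1.883: |R|=0.52423 <1
  x=-1.433: |R|=0.21531 <1
  x=-1.432: |R|=0.21459 <1
  x=-1.093: |R|=0.03838 <1
  x=-2.937: |R|=1.14830 >1
  x=-2.866: |R|=1.11007 >1
Interval (-2.6667, 0).

(-2.6667,0); λ=-10 ⇒ h* = (8/3)/10 = 0.2667.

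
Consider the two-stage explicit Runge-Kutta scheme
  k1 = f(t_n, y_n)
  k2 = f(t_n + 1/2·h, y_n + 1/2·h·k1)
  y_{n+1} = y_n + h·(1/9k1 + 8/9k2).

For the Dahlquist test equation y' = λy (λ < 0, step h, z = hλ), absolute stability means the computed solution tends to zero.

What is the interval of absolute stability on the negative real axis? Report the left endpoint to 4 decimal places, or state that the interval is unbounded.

(-2.2500, 0).

With y'=λy (z=hλ):
  k1=λy_n ⇒ h·k1=z·y_n;  k2=λ(1+1/2z)y_n ⇒ h·k2=z(1+1/2z)y_n
  y_{n+1}/y_n = 1 + 1/9z + 8/9z(1+1/2z) = 1 + z + 4/9z²
  ⇒ R(z) = 1 + z + 4/9z².

Find x<0 with |R(x)|<1.
x=-1.71: |R|=0.5896
R=1: x+4/9x²=0 ⇒ x=−9/4=-2.2500; min R=1−1/(4·4/9)=0.4375>−1
Confirm numerically:
  x=-2.161: |R|=0.91452 <1
  x=-1.567: |R|=0.52433 <1
  x=-1.357: |R|=0.46142 <1
  x=-1.017: |R|=0.44268 <1
  x=-2.510: |R|=1.29004 >1
  x=-2.305: |R|=1.05634 >1
Stable set (-2.2500, 0).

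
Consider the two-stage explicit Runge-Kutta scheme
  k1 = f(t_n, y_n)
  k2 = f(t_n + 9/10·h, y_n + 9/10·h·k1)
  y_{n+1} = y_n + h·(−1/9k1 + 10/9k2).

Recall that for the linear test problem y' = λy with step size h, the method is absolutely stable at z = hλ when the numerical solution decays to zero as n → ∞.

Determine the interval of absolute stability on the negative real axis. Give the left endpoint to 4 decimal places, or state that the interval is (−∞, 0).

On y'=λy, z=hλ:
  k1=λy_n ⇒ h·k1=z·y_n;  k2=λ(1+9/10z)y_n ⇒ h·k2=z(1+9/10z)y_n
  y_{n+1}/y_n = 1 − 1/9z + 10/9z(1+9/10z) = 1 + z + z²
  so R(z) = 1 + z + z².

Find x<0 with |R(x)|<1.
x=-0.93: |R|=0.9349
R=1: x+1x²=0 ⇒ x=−1=-1.0000; min R=1−1/(4·1)=0.7500>−1
Confirm numerically:
  x=-0.952: |R|=0.95430 <1
  x=-0.815: |R|=0.84923 <1
  x=-0.603: |R|=0.76061 <1
  x=-0.416: |R|=0.75706 <1
  x=-1.142: |R|=1.16216 >1
  x=-1.125: |R|=1.14062 >1
So |R|<1 on (-1.0000, 0).

z∈(-1.0000,0).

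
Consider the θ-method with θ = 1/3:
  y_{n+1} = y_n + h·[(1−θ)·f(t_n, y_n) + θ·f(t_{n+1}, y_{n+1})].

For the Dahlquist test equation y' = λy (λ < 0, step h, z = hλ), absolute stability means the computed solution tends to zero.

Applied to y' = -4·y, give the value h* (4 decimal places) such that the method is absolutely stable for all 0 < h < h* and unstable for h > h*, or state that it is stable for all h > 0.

(-6.0000,0); λ=-4 ⇒ h* = (6)/4 = 1.5000.

Set f=λy, z=hλ:
  y_{n+1} = y_n + z·[2/3·y_n + 1/3·y_{n+1}] ⇒ (1 − 1/3z)y_{n+1} = (1 + 2/3z)y_n
  R(z) = (1 + 2/3z)/(1 − 1/3z).

Need |R(x)|<1, x<0.
x=-1.67: |R|=0.0728
R=−1: 1+2/3x = −1+1/3x ⇒ -1/3x=2 ⇒ x=2/(-1/3)=-6.0000
Confirm numerically:
  x=-4.875: |R|=0.85714 <1
  x=-3.188: |R|=0.54557 <1
  x=-2.603: |R|=0.39372 <1
  x=-6.182: |R|=1.01982 >1
  x=-6.115: |R|=1.01262 >1
Stable set (-6.0000, 0).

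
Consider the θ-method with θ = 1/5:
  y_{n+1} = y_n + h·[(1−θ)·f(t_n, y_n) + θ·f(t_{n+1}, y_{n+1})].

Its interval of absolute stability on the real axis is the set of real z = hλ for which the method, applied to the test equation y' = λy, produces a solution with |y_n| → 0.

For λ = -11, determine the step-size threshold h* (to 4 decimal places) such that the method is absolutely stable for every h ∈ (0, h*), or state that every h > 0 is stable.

Set f=λy, z=hλ:
  y_{n+1} = y_n + z·[4/5·y_n + 1/5·y_{n+1}] ⇒ (1 − 1/5z)y_{n+1} = (1 + 4/5z)y_n
  R(z) = (1 + 4/5z)/(1 − 1/5z).

Find x<0 with |R(x)|<1.
x=-1.39: |R|=0.0876
R=−1: 1+4/5x = −1+1/5x ⇒ -3/5x=2 ⇒ x=2/(-3/5)=-3.3333
Confirm numerically:
  x=-2.937: |R|=0.85020 <1
  x=-1.881: |R|=0.36681 <1
  x=-1.417: |R|=0.10410 <1
  x=-3.756: |R|=1.14481 >1
  x=-3.569: |R|=1.08251 >1
  x=-3.515: |R|=1.06400 >1
So |R|<1 on (-3.3333, 0).

(-3.3333,0); λ=-11 ⇒ h* = (10/3)/11 = 0.3030.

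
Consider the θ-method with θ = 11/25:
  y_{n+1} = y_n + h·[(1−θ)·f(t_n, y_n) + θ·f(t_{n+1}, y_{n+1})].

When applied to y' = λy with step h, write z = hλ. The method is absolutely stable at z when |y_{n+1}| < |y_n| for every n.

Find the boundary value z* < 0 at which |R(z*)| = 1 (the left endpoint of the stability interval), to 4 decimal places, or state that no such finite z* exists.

z* = -16.6667.

On y'=λy, z=hλ:
  y_{n+1} = y_n + z·[14/25·y_n + 11/25·y_{n+1}] ⇒ (1 − 11/25z)y_{n+1} = (1 + 14/25z)y_n
  so R(z) = (1 + 14/25z)/(1 − 11/25z).

Solve |R(x)|<1 on ℝ⁻.
x=-1.06: |R|=0.2771
R=−1: 1+14/25x = −1+11/25x ⇒ -3/25x=2 ⇒ x=2/(-3/25)=-16.6667
Confirm numerically:
  x=-15.659: |R|=0.98467 <1
  x=-13.178: |R|=0.93842 <1
  x=-12.112: |R|=0.91365 <1
  x=-9.362: |R|=0.82877 <1
  x=-16.990: |R|=1.00458 >1
  x=-16.875: |R|=1.00297 >1
Stable set (-16.6667, 0).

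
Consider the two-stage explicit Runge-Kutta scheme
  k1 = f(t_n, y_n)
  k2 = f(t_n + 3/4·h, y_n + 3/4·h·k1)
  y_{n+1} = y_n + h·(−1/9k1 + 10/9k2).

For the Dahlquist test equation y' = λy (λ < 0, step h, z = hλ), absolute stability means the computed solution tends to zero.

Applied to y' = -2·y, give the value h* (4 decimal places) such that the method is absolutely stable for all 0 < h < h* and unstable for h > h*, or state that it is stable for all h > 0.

On y'=λy, z=hλ:
  k1=λy_n ⇒ h·k1=z·y_n;  k2=λ(1+3/4z)y_n ⇒ h·k2=z(1+3/4z)y_n
  y_{n+1}/y_n = 1 − 1/9z + 10/9z(1+3/4z) = 1 + z + 5/6z²
  ⇒ R(z) = 1 + z + 5/6z².

Need |R(x)|<1, x<0.
x=-0.42: |R|=0.7270
R=1: x+5/6x²=0 ⇒ x=−6/5=-1.2000; min R=1−1/(4·5/6)=0.7000>−1
Confirm numerically:
  x=-0.879: |R|=0.76487 <1
  x=-0.855: |R|=0.75419 <1
  x=-0.615: |R|=0.70019 <1
  x=-1.765: |R|=1.83102 >1
  x=-1.671: |R|=1.65587 >1
  x=-1.317: |R|=1.12841 >1
Interval (-1.2000, 0).

(-1.2000,0); λ=-2 ⇒ h* = (6/5)/2 = 0.6000.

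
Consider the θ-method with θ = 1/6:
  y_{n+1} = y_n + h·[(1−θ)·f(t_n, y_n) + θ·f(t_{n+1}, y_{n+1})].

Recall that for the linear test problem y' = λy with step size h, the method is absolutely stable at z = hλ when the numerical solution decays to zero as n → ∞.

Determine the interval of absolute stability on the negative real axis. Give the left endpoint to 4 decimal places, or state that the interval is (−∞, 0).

Set f=λy, z=hλ:
  y_{n+1} = y_n + z·[5/6·y_n + 1/6·y_{n+1}] ⇒ (1 − 1/6z)y_{n+1} = (1 + 5/6z)y_n
  ⇒ R(z) = (1 + 5/6z)/(1 − 1/6z).

Boundary: |R(x)|=1, x<0.
x=-1.52: |R|=0.2128
R=−1: 1+5/6x = −1+1/6x ⇒ -2/3x=2 ⇒ x=2/(-2/3)=-3.0000
Confirm numerically:
  x=-1.817: |R|=0.39465 <1
  x=-1.808: |R|=0.38934 <1
  x=-1.674: |R|=0.30884 <1
  x=-3.511: |R|=1.21491 >1
  x=-3.425: |R|=1.18037 >1
  x=-3.277: |R|=1.11944 >1
Stable set (-3.0000, 0).

(-3.0000, 0).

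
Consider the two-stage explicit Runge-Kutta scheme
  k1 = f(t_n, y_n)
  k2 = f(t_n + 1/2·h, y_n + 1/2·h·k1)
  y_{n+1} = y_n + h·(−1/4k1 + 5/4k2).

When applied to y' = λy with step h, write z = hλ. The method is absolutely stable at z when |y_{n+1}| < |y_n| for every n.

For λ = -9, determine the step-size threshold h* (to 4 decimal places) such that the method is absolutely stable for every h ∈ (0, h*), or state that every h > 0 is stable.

Set f=λy, z=hλ:
  k1=λy_n ⇒ h·k1=z·y_n;  k2=λ(1+1/2z)y_n ⇒ h·k2=z(1+1/2z)y_n
  y_{n+1}/y_n = 1 − 1/4z + 5/4z(1+1/2z) = 1 + z + 5/8z²
  R(z) = 1 + z + 5/8z².

Solve |R(x)|<1 on ℝ⁻.
x=-1.09: |R|=0.6526
R=1: x+5/8x²=0 ⇒ x=−8/5=-1.6000; min R=1−1/(4·5/8)=0.6000>−1
Confirm numerically:
  x=-1.570: |R|=0.97056 <1
  x=-1.369: |R|=0.80235 <1
  x=-1.106: |R|=0.65852 <1
  x=-0.754: |R|=0.60132 <1
  x=-2.168: |R|=1.76964 >1
  x=-1.918: |R|=1.38120 >1
  x=-1.751: |R|=1.16525 >1
Interval (-1.6000, 0).

(-1.6000,0); λ=-9 ⇒ h* = (8/5)/9 = 0.1778.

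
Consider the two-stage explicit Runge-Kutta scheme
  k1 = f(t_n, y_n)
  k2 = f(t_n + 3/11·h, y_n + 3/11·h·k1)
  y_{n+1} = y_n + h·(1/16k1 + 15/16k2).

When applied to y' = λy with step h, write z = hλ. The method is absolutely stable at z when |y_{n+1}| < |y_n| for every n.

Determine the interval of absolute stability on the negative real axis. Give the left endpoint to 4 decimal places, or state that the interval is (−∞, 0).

(-3.9111, 0).

Set f=λy, z=hλ:
  k1=λy_n ⇒ h·k1=z·y_n;  k2=λ(1+3/11z)y_n ⇒ h·k2=z(1+3/11z)y_n
  y_{n+1}/y_n = 1 + 1/16z + 15/16z(1+3/11z) = 1 + z + 45/176z²
  Hence R(z) = 1 + z + 45/176z².

Need |R(x)|<1, x<0.
x=-0.91: |R|=0.3017
R=1: x+45/176x²=0 ⇒ x=−176/45=-3.9111; min R=1−1/(4·45/176)=0.0222>−1
Confirm numerically:
  x=-2.450: |R|=0.08473 <1
  x=-2.390: |R|=0.07048 <1
  x=-1.820: |R|=0.02692 <1
  x=-1.811: |R|=0.02757 <1
  x=-4.329: |R|=1.46254 >1
  x=-4.003: |R|=1.09405 >1
Stable set (-3.9111, 0).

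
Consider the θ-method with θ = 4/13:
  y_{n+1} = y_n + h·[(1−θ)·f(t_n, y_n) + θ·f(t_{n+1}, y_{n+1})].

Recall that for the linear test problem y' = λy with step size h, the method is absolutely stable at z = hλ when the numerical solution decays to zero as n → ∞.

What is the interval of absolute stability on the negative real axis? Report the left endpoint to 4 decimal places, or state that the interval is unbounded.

z∈(-5.2000,0).

Test eqn y'=λy, z=hλ:
  y_{n+1} = y_n + z·[9/13·y_n + 4/13·y_{n+1}] ⇒ (1 − 4/13z)y_{n+1} = (1 + 9/13z)y_n
  so R(z) = (1 + 9/13z)/(1 − 4/13z).

Need |R(x)|<1, x<0.
x=-1.22: |R|=0.1130
R=−1: 1+9/13x = −1+4/13x ⇒ -5/13x=2 ⇒ x=2/(-5/13)=-5.2000
Confirm numerically:
  x=-4.397: |R|=0.86874 <1
  x=-4.280: |R|=0.84728 <1
  x=-2.101: |R|=0.27607 <1
  x=-5.760: |R|=1.07769 >1
  x=-5.609: |R|=1.05771 >1
Interval (-5.2000, 0).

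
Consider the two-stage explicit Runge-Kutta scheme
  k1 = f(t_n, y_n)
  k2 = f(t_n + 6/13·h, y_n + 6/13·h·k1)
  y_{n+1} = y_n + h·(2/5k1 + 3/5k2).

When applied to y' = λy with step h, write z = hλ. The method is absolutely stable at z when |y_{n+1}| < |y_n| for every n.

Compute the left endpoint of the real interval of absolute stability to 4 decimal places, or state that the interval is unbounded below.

Test eqn y'=λy, z=hλ:
  k1=λy_n ⇒ h·k1=z·y_n;  k2=λ(1+6/13z)y_n ⇒ h·k2=z(1+6/13z)y_n
  y_{n+1}/y_n = 1 + 2/5z + 3/5z(1+6/13z) = 1 + z + 18/65z²
  R(z) = 1 + z + 18/65z².

Boundary: |R(x)|=1, x<0.
x=-0.94: |R|=0.3047
R=1: x+18/65x²=0 ⇒ x=−65/18=-3.6111; min R=1−1/(4·18/65)=0.0972>−1
Confirm numerically:
  x=-2.408: |R|=0.19773 <1
  x=-2.341: |R|=0.17662 <1
  x=-1.883: |R|=0.09888 <1
  x=-4.177: |R|=1.65457 >1
  x=-4.136: |R|=1.60118 >1
  x=-3.674: |R|=1.06398 >1
So |R|<1 on (-3.6111, 0).

left endpoint -3.6111.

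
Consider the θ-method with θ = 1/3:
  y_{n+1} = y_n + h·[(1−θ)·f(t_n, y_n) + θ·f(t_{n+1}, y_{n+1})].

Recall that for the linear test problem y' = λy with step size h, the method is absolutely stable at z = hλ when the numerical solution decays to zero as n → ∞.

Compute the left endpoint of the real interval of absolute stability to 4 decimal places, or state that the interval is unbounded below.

left endpoint -6.0000.

Test eqn y'=λy, z=hλ:
  y_{n+1} = y_n + z·[2/3·y_n + 1/3·y_{n+1}] ⇒ (1 − 1/3z)y_{n+1} = (1 + 2/3z)y_n
  Hence R(z) = (1 + 2/3z)/(1 − 1/3z).

Boundary: |R(x)|=1, x<0.
x=-0.66: |R|=0.4590
R=−1: 1+2/3x = −1+1/3x ⇒ -1/3x=2 ⇒ x=2/(-1/3)=-6.0000
Confirm numerically:
  x=-5.136: |R|=0.89381 <1
  x=-4.130: |R|=0.73773 <1
  x=-3.228: |R|=0.55491 <1
  x=-2.415: |R|=0.33795 <1
  x=-6.043: |R|=1.00476 >1
  x=-6.029: |R|=1.00321 >1
Interval (-6.0000, 0).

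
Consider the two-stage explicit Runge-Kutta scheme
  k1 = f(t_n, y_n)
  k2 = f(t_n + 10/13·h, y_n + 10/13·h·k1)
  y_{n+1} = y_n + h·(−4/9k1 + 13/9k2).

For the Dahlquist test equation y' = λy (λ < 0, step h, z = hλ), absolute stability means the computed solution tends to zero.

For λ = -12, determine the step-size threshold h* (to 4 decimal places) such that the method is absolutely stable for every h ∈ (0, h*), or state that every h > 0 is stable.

Set f=λy, z=hλ:
  k1=λy_n ⇒ h·k1=z·y_n;  k2=λ(1+10/13z)y_n ⇒ h·k2=z(1+10/13z)y_n
  y_{n+1}/y_n = 1 − 4/9z + 13/9z(1+10/13z) = 1 + z + 10/9z²
  so R(z) = 1 + z + 10/9z².

Find x<0 with |R(x)|<1.
x=-0.75: |R|=0.8750
R=1: x+10/9x²=0 ⇒ x=−9/10=-0.9000; min R=1−1/(4·10/9)=0.7750>−1
Confirm numerically:
  x=-0.858: |R|=0.95996 <1
  x=-0.784: |R|=0.89895 <1
  x=-0.543: |R|=0.78461 <1
  x=-0.508: |R|=0.77874 <1
  x=-0.968: |R|=1.07314 >1
  x=-0.932: |R|=1.03314 >1
  x=-0.929: |R|=1.02993 >1
Interval (-0.9000, 0).

(-0.9000,0); λ=-12 ⇒ h* = (9/10)/12 = 0.0750.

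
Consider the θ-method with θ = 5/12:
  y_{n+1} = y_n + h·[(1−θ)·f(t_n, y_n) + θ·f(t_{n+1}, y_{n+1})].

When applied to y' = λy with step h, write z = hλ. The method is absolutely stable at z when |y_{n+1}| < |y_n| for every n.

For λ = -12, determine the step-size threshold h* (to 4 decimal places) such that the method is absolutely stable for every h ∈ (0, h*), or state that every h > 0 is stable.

(-12.0000,0); λ=-12 ⇒ h* = (12)/12 = 1.0000.

Set f=λy, z=hλ:
  y_{n+1} = y_n + z·[7/12·y_n + 5/12·y_{n+1}] ⇒ (1 − 5/12z)y_{n+1} = (1 + 7/12z)y_n
  R(z) = (1 + 7/12z)/(1 − 5/12z).

Find x<0 with |R(x)|<1.
x=-1.17: |R|=0.2134
R=−1: 1+7/12x = −1+5/12x ⇒ -1/6x=2 ⇒ x=2/(-1/6)=-12.0000
Confirm numerically:
  x=-11.625: |R|=0.98930 <1
  x=-10.800: |R|=0.96364 <1
  x=-8.008: |R|=0.84658 <1
  x=-4.834: |R|=0.60376 <1
  x=-12.345: |R|=1.00936 >1
  x=-12.110: |R|=1.00303 >1
  x=-12.065: |R|=1.00180 >1
So |R|<1 on (-12.0000, 0).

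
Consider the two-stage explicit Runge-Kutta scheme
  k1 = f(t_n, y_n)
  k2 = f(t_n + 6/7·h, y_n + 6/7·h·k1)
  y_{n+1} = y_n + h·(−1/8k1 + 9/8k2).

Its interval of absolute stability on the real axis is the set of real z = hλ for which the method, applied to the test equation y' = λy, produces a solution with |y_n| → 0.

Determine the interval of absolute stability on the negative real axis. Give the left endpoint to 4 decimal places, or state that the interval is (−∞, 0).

(-1.0370, 0).

Set f=λy, z=hλ:
  k1=λy_n ⇒ h·k1=z·y_n;  k2=λ(1+6/7z)y_n ⇒ h·k2=z(1+6/7z)y_n
  y_{n+1}/y_n = 1 − 1/8z + 9/8z(1+6/7z) = 1 + z + 27/28z²
  so R(z) = 1 + z + 27/28z².

Find x<0 with |R(x)|<1.
x=-1.09: |R|=1.0557
R=1: x+27/28x²=0 ⇒ x=−28/27=-1.0370; min R=1−1/(4·27/28)=0.7407>−1
Confirm numerically:
  x=-0.964: |R|=0.93211 <1
  x=-0.823: |R|=0.83014 <1
  x=-0.522: |R|=0.74075 <1
  x=-1.481: |R|=1.63403 >1
  x=-1.290: |R|=1.31467 >1
  x=-1.169: |R|=1.14876 >1
So |R|<1 on (-1.0370, 0).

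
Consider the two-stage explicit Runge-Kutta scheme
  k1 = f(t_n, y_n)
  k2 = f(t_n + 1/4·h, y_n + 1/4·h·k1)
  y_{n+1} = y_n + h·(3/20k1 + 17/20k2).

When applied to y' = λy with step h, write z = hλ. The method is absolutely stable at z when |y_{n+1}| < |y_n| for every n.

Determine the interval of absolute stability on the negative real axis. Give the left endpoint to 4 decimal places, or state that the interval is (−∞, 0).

(-4.7059, 0).

Set f=λy, z=hλ:
  k1=λy_n ⇒ h·k1=z·y_n;  k2=λ(1+1/4z)y_n ⇒ h·k2=z(1+1/4z)y_n
  y_{n+1}/y_n = 1 + 3/20z + 17/20z(1+1/4z) = 1 + z + 17/80z²
  ⇒ R(z) = 1 + z + 17/80z².

Boundary: |R(x)|=1, x<0.
x=-1.61: |R|=0.0592
R=1: x+17/80x²=0 ⇒ x=−80/17=-4.7059; min R=1−1/(4·17/80)=-0.1765>−1
Confirm numerically:
  x=-4.542: |R|=0.84182 <1
  x=-3.587: |R|=0.14715 <1
  x=-2.444: |R|=0.17471 <1
  x=-2.116: |R|=0.16454 <1
  x=-5.304: |R|=1.67414 >1
  x=-5.089: |R|=1.41431 >1
  x=-4.984: |R|=1.29455 >1
So |R|<1 on (-4.7059, 0).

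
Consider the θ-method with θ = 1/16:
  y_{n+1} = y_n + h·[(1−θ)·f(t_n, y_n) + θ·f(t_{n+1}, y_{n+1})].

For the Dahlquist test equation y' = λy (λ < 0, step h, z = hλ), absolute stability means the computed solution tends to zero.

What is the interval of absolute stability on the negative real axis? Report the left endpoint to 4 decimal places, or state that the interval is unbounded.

Set f=λy, z=hλ:
  y_{n+1} = y_n + z·[15/16·y_n + 1/16·y_{n+1}] ⇒ (1 − 1/16z)y_{n+1} = (1 + 15/16z)y_n
  R(z) = (1 + 15/16z)/(1 − 1/16z).

Need |R(x)|<1, x<0.
x=-1.34: |R|=0.2364
R=−1: 1+15/16x = −1+1/16x ⇒ -7/8x=2 ⇒ x=2/(-7/8)=-2.2857
Confirm numerically:
  x=-1.828: |R|=0.64057 <1
  x=-1.553: |R|=0.41560 <1
  x=-1.527: |R|=0.39396 <1
  x=-1.298: |R|=0.20060 <1
  x=-2.700: |R|=1.31016 >1
  x=-2.373: |R|=1.06651 >1
Stable set (-2.2857, 0).

z∈(-2.2857,0).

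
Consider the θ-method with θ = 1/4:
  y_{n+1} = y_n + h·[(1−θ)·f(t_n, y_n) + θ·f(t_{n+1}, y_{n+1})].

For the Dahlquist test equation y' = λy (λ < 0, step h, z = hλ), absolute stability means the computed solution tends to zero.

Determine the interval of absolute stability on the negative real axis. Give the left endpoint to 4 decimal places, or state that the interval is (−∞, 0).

z∈(-4.0000,0).

Set f=λy, z=hλ:
  y_{n+1} = y_n + z·[3/4·y_n + 1/4·y_{n+1}] ⇒ (1 − 1/4z)y_{n+1} = (1 + 3/4z)y_n
  Hence R(z) = (1 + 3/4z)/(1 − 1/4z).

Need |R(x)|<1, x<0.
x=-1.24: |R|=0.0534
R=−1: 1+3/4x = −1+1/4x ⇒ -1/2x=2 ⇒ x=2/(-1/2)=-4.0000
Confirm numerically:
  x=-3.912: |R|=0.97776 <1
  x=-3.271: |R|=0.79948 <1
  x=-2.044: |R|=0.35275 <1
  x=-4.189: |R|=1.04616 >1
  x=-4.168: |R|=1.04114 >1
  x=-4.114: |R|=1.02810 >1
So |R|<1 on (-4.0000, 0).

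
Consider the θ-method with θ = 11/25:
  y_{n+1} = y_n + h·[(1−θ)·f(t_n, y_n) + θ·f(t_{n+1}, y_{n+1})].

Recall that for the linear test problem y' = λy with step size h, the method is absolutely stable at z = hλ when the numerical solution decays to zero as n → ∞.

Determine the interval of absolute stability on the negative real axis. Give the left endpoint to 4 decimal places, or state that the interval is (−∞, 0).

Test eqn y'=λy, z=hλ:
  y_{n+1} = y_n + z·[14/25·y_n + 11/25·y_{n+1}] ⇒ (1 − 11/25z)y_{n+1} = (1 + 14/25z)y_n
  ⇒ R(z) = (1 + 14/25z)/(1 − 11/25z).

Find x<0 with |R(x)|<1.
x=-0.41: |R|=0.6527
R=−1: 1+14/25x = −1+11/25x ⇒ -3/25x=2 ⇒ x=2/(-3/25)=-16.6667
Confirm numerically:
  x=-16.236: |R|=0.99365 <1
  x=-15.328: |R|=0.97926 <1
  x=-12.499: |R|=0.92305 <1
  x=-17.112: |R|=1.00627 >1
  x=-17.089: |R|=1.00595 >1
  x=-16.994: |R|=1.00463 >1
Stable set (-16.6667, 0).

z∈(-16.6667,0).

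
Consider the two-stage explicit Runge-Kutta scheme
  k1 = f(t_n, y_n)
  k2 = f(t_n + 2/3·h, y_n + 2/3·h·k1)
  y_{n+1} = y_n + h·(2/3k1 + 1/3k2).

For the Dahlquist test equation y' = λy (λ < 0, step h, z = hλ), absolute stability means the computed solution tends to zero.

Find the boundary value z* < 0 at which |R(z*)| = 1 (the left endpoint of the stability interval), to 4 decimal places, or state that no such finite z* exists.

z* = -4.5000.

With y'=λy (z=hλ):
  k1=λy_n ⇒ h·k1=z·y_n;  k2=λ(1+2/3z)y_n ⇒ h·k2=z(1+2/3z)y_n
  y_{n+1}/y_n = 1 + 2/3z + 1/3z(1+2/3z) = 1 + z + 2/9z²
  ⇒ R(z) = 1 + z + 2/9z².

Find x<0 with |R(x)|<1.
x=-0.42: |R|=0.6192
R=1: x+2/9x²=0 ⇒ x=−9/2=-4.5000; min R=1−1/(4·2/9)=-0.1250>−1
Confirm numerically:
  x=-3.919: |R|=0.49401 <1
  x=-3.256: |R|=0.09990 <1
  x=-3.061: |R|=0.02116 <1
  x=-4.899: |R|=1.43438 >1
  x=-4.651: |R|=1.15607 >1
Stable set (-4.5000, 0).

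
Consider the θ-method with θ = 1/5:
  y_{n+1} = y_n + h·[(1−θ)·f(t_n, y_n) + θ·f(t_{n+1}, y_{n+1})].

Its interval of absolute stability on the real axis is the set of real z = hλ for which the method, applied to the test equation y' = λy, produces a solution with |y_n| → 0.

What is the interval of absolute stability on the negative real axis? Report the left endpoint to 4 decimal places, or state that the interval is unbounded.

z∈(-3.3333,0).

With y'=λy (z=hλ):
  y_{n+1} = y_n + z·[4/5·y_n + 1/5·y_{n+1}] ⇒ (1 − 1/5z)y_{n+1} = (1 + 4/5z)y_n
  ⇒ R(z) = (1 + 4/5z)/(1 − 1/5z).

Need |R(x)|<1, x<0.
x=-1.4: |R|=0.0937
R=−1: 1+4/5x = −1+1/5x ⇒ -3/5x=2 ⇒ x=2/(-3/5)=-3.3333
Confirm numerically:
  x=-2.466: |R|=0.65149 <1
  x=-2.338: |R|=0.59308 <1
  x=-2.231: |R|=0.54266 <1
  x=-2.141: |R|=0.49909 <1
  x=-3.903: |R|=1.19196 >1
  x=-3.879: |R|=1.18437 >1
Interval (-3.3333, 0).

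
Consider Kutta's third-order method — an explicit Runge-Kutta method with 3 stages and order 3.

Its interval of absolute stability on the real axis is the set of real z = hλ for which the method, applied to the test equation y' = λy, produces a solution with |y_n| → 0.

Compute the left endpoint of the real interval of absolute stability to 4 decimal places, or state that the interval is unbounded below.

On y'=λy, z=hλ:
  order 3, 3-stage ⇒ R(z)=1+z+z^2/2+z^3/6
  (e.g. R(-1.49)=0.06873, |R|=0.06873)

Need |R(x)|<1, x<0.
x=-1.49: |R|=0.0687
|R(-2.37)|=0.7802 |R(-1.72)|=0.0889 |R(-0.69)|=0.4933
Bisect:
  x_lo=-2.8724 |R|=1.6969  x_hi=-0.3617 |R|=0.6959
  mid=-1.61703 |R|=0.01433 →hi
  mid=-2.24471 |R|=0.61043 →hi
  mid=-2.55855 |R|=1.07692 →lo
  mid=-2.40163 |R|=0.82642 →hi
  mid=-2.48009 |R|=0.94711 →hi
  mid=-2.51932 |R|=1.01085 →lo
  mid=-2.49971 |R|=0.97869 →hi
  mid=-2.50952 |R|=0.99470 →hi
  ...
  [-2.51289,-2.51273] ⇒ x*=-2.5127
So |R|<1 on (-2.5127, 0).

left endpoint -2.5127.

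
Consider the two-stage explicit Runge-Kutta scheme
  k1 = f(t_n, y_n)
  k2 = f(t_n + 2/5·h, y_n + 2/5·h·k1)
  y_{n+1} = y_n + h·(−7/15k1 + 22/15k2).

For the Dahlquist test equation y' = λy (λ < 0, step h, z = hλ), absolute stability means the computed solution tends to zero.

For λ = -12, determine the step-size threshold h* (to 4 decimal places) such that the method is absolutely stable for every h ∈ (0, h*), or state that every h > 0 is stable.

(-1.7045,0); λ=-12 ⇒ h* = (75/44)/12 = 0.1420.

Test eqn y'=λy, z=hλ:
  k1=λy_n ⇒ h·k1=z·y_n;  k2=λ(1+2/5z)y_n ⇒ h·k2=z(1+2/5z)y_n
  y_{n+1}/y_n = 1 − 7/15z + 22/15z(1+2/5z) = 1 + z + 44/75z²
  R(z) = 1 + z + 44/75z².

Solve |R(x)|<1 on ℝ⁻.
x=-1.42: |R|=0.7630
R=1: x+44/75x²=0 ⇒ x=−75/44=-1.7045; min R=1−1/(4·44/75)=0.5739>−1
Confirm numerically:
  x=-1.118: |R|=0.61529 <1
  x=-0.832: |R|=0.57410 <1
  x=-0.755: |R|=0.57941 <1
  x=-2.258: |R|=1.73316 >1
  x=-1.873: |R|=1.18510 >1
So |R|<1 on (-1.7045, 0).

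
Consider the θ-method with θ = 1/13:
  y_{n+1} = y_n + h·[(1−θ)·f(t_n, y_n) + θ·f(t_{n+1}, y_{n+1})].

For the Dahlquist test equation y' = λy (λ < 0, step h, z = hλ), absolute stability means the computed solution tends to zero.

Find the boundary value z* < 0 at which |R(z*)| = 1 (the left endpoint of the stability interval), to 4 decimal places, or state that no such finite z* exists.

z* = -2.3636.

Set f=λy, z=hλ:
  y_{n+1} = y_n + z·[12/13·y_n + 1/13·y_{n+1}] ⇒ (1 − 1/13z)y_{n+1} = (1 + 12/13z)y_n
  so R(z) = (1 + 12/13z)/(1 − 1/13z).

Find x<0 with |R(x)|<1.
x=-1.32: |R|=0.1983
R=−1: 1+12/13x = −1+1/13x ⇒ -11/13x=2 ⇒ x=2/(-11/13)=-2.3636
Confirm numerically:
  x=-2.019: |R|=0.74759 <1
  x=-2.011: |R|=0.74159 <1
  x=-1.386: |R|=0.25247 <1
  x=-1.179: |R|=0.08096 <1
  x=-2.908: |R|=1.37641 >1
  x=-2.899: |R|=1.37040 >1
  x=-2.753: |R|=1.27188 >1
So |R|<1 on (-2.3636, 0).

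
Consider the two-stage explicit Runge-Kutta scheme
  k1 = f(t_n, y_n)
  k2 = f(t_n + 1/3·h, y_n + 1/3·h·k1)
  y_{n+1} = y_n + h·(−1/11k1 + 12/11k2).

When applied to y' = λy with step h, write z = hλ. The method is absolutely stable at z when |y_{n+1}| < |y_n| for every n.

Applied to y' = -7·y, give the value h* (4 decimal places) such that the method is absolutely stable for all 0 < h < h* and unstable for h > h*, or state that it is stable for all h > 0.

(-2.7500,0); λ=-7 ⇒ h* = (11/4)/7 = 0.3929.

Set f=λy, z=hλ:
  k1=λy_n ⇒ h·k1=z·y_n;  k2=λ(1+1/3z)y_n ⇒ h·k2=z(1+1/3z)y_n
  y_{n+1}/y_n = 1 − 1/11z + 12/11z(1+1/3z) = 1 + z + 4/11z²
  so R(z) = 1 + z + 4/11z².

Need |R(x)|<1, x<0.
x=-1.74: |R|=0.3609
R=1: x+4/11x²=0 ⇒ x=−11/4=-2.7500; min R=1−1/(4·4/11)=0.3125>−1
Confirm numerically:
  x=-2.399: |R|=0.69380 <1
  x=-2.122: |R|=0.51541 <1
  x=-2.067: |R|=0.48663 <1
  x=-1.941: |R|=0.42899 <1
  x=-3.348: |R|=1.72804 >1
  x=-3.232: |R|=1.56648 >1
Stable set (-2.7500, 0).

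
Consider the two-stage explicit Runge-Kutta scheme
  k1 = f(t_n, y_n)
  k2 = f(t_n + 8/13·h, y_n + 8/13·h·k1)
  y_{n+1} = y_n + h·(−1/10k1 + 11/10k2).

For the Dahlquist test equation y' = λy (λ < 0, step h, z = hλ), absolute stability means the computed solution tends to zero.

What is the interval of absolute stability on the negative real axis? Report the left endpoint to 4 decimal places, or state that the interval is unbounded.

Test eqn y'=λy, z=hλ:
  k1=λy_n ⇒ h·k1=z·y_n;  k2=λ(1+8/13z)y_n ⇒ h·k2=z(1+8/13z)y_n
  y_{n+1}/y_n = 1 − 1/10z + 11/10z(1+8/13z) = 1 + z + 44/65z²
  R(z) = 1 + z + 44/65z².

Boundary: |R(x)|=1, x<0.
x=-1.78: |R|=1.3648
R=1: x+44/65x²=0 ⇒ x=−65/44=-1.4773; min R=1−1/(4·44/65)=0.6307>−1
Confirm numerically:
  x=-1.217: |R|=0.78558 <1
  x=-1.097: |R|=0.71762 <1
  x=-0.950: |R|=0.66092 <1
  x=-1.892: |R|=1.53116 >1
  x=-1.662: |R|=1.20783 >1
Interval (-1.4773, 0).

(-1.4773, 0).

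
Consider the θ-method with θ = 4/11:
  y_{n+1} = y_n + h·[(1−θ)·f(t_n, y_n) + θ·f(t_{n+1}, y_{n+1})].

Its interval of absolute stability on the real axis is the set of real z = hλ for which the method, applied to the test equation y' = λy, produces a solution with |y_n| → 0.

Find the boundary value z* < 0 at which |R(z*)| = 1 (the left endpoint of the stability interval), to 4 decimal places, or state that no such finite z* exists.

z* = -7.3333.

On y'=λy, z=hλ:
  y_{n+1} = y_n + z·[7/11·y_n + 4/11·y_{n+1}] ⇒ (1 − 4/11z)y_{n+1} = (1 + 7/11z)y_n
  R(z) = (1 + 7/11z)/(1 − 4/11z).

Boundary: |R(x)|=1, x<0.
x=-0.5: |R|=0.5769
R=−1: 1+7/11x = −1+4/11x ⇒ -3/11x=2 ⇒ x=2/(-3/11)=-7.3333
Confirm numerically:
  x=-6.720: |R|=0.95143 <1
  x=-6.298: |R|=0.91418 <1
  x=-5.315: |R|=0.81231 <1
  x=-3.728: |R|=0.58259 <1
  x=-7.593: |R|=1.01883 >1
  x=-7.532: |R|=1.01449 >1
Interval (-7.3333, 0).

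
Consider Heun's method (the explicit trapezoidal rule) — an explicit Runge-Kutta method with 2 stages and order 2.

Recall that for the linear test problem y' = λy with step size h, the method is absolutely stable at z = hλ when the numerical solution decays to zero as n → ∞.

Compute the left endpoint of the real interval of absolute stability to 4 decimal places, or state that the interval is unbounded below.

With y'=λy (z=hλ):
  order 2, 2-stage ⇒ R(z)=1+z+z^2/2
  (e.g. R(-0.57)=0.59245, |R|=0.59245)

Boundary: |R(x)|=1, x<0.
x=-0.57: |R|=0.5924
|R(-1.85)|=0.8613 |R(-1.24)|=0.5288 |R(-0.68)|=0.5512
Bisect:
  x_lo=-2.6740 |R|=1.9011  x_hi=-0.3919 |R|=0.6849
  mid=-1.53295 |R|=0.64202 →hi
  mid=-2.10347 |R|=1.10882 →lo
  mid=-1.81821 |R|=0.83473 →hi
  mid=-1.96084 |R|=0.96160 →hi
  mid=-2.03215 |R|=1.03267 →lo
  mid=-1.99649 |R|=0.99650 →hi
  mid=-2.01432 |R|=1.01442 →lo
  mid=-2.00541 |R|=1.00542 →lo
  mid=-2.00095 |R|=1.00095 →lo
  ...
  [-2.00012,-1.99998] ⇒ x*=-2.0000
So |R|<1 on (-2.0000, 0).

left endpoint -2.0000.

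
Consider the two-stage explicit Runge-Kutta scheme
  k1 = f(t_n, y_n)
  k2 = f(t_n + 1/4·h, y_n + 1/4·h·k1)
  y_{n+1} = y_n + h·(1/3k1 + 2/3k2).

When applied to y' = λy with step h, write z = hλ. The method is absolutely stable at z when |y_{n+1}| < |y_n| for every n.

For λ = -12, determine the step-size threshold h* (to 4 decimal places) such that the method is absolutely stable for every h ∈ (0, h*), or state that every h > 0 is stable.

(-6.0000,0); λ=-12 ⇒ h* = (6)/12 = 0.5000.

On y'=λy, z=hλ:
  k1=λy_n ⇒ h·k1=z·y_n;  k2=λ(1+1/4z)y_n ⇒ h·k2=z(1+1/4z)y_n
  y_{n+1}/y_n = 1 + 1/3z + 2/3z(1+1/4z) = 1 + z + 1/6z²
  R(z) = 1 + z + 1/6z².

Solve |R(x)|<1 on ℝ⁻.
x=-0.36: |R|=0.6616
R=1: x+1/6x²=0 ⇒ x=−6=-6.0000; min R=1−1/(4·1/6)=-0.5000>−1
Confirm numerically:
  x=-4.058: |R|=0.31344 <1
  x=-3.899: |R|=0.36530 <1
  x=-2.440: |R|=0.44773 <1
  x=-6.349: |R|=1.36930 >1
  x=-6.036: |R|=1.03622 >1
Interval (-6.0000, 0).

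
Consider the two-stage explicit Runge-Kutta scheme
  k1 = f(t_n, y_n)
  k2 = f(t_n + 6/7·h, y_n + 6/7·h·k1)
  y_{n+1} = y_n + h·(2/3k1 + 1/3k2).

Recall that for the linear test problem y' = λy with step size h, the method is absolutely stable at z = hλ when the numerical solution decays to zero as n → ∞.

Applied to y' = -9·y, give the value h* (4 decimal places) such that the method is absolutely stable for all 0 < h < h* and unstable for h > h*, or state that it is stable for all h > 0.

On y'=λy, z=hλ:
  k1=λy_n ⇒ h·k1=z·y_n;  k2=λ(1+6/7z)y_n ⇒ h·k2=z(1+6/7z)y_n
  y_{n+1}/y_n = 1 + 2/3z + 1/3z(1+6/7z) = 1 + z + 2/7z²
  Hence R(z) = 1 + z + 2/7z².

Boundary: |R(x)|=1, x<0.
x=-1.53: |R|=0.1388
R=1: x+2/7x²=0 ⇒ x=−7/2=-3.5000; min R=1−1/(4·2/7)=0.1250>−1
Confirm numerically:
  x=-3.197: |R|=0.72323 <1
  x=-2.570: |R|=0.31711 <1
  x=-2.497: |R|=0.28443 <1
  x=-3.826: |R|=1.35636 >1
  x=-3.569: |R|=1.07036 >1
Stable set (-3.5000, 0).

(-3.5000,0); λ=-9 ⇒ h* = (7/2)/9 = 0.3889.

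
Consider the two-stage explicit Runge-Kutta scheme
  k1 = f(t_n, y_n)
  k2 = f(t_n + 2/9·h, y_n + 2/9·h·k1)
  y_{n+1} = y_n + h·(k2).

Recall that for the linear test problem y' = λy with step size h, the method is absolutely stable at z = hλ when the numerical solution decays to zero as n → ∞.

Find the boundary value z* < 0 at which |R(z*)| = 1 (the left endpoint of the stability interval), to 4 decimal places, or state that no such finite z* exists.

With y'=λy (z=hλ):
  k1=λy_n ⇒ h·k1=z·y_n;  k2=λ(1+2/9z)y_n ⇒ h·k2=z(1+2/9z)y_n
  y_{n+1}/y_n = 1 + z(1+2/9z) = 1 + z + 2/9z²
  ⇒ R(z) = 1 + z + 2/9z².

Need |R(x)|<1, x<0.
x=-0.35: |R|=0.6772
R=1: x+2/9x²=0 ⇒ x=−9/2=-4.5000; min R=1−1/(4·2/9)=-0.1250>−1
Confirm numerically:
  x=-3.511: |R|=0.22836 <1
  x=-2.862: |R|=0.04177 <1
  x=-2.300: |R|=0.12444 <1
  x=-5.037: |R|=1.60108 >1
  x=-4.625: |R|=1.12847 >1
  x=-4.599: |R|=1.10118 >1
Interval (-4.5000, 0).

left endpoint -4.5000.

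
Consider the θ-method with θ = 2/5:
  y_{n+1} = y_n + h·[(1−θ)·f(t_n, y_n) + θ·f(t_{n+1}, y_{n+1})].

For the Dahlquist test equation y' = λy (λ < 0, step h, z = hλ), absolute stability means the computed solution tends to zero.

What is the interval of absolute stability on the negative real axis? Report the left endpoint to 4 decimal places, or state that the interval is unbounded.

z∈(-10.0000,0).

On y'=λy, z=hλ:
  y_{n+1} = y_n + z·[3/5·y_n + 2/5·y_{n+1}] ⇒ (1 − 2/5z)y_{n+1} = (1 + 3/5z)y_n
  Hence R(z) = (1 + 3/5z)/(1 − 2/5z).

Boundary: |R(x)|=1, x<0.
x=-1.69: |R|=0.0084
R=−1: 1+3/5x = −1+2/5x ⇒ -1/5x=2 ⇒ x=2/(-1/5)=-10.0000
Confirm numerically:
  x=-9.876: |R|=0.99499 <1
  x=-9.721: |R|=0.98859 <1
  x=-4.405: |R|=0.59486 <1
  x=-10.469: |R|=1.01808 >1
  x=-10.222: |R|=1.00873 >1
Interval (-10.0000, 0).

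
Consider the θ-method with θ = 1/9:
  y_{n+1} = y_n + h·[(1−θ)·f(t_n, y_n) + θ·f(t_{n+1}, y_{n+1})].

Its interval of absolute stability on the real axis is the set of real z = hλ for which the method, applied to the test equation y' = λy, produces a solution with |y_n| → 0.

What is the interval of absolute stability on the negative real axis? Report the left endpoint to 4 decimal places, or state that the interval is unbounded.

Set f=λy, z=hλ:
  y_{n+1} = y_n + z·[8/9·y_n + 1/9·y_{n+1}] ⇒ (1 − 1/9z)y_{n+1} = (1 + 8/9z)y_n
  Hence R(z) = (1 + 8/9z)/(1 − 1/9z).

Need |R(x)|<1, x<0.
x=-0.46: |R|=0.5624
R=−1: 1+8/9x = −1+1/9x ⇒ -7/9x=2 ⇒ x=2/(-7/9)=-2.5714
Confirm numerically:
  x=-2.268: |R|=0.81150 <1
  x=-1.987: |R|=0.62765 <1
  x=-1.899: |R|=0.56813 <1
  x=-1.661: |R|=0.40221 <1
  x=-3.131: |R|=1.32289 >1
  x=-3.090: |R|=1.30025 >1
Stable set (-2.5714, 0).

(-2.5714, 0).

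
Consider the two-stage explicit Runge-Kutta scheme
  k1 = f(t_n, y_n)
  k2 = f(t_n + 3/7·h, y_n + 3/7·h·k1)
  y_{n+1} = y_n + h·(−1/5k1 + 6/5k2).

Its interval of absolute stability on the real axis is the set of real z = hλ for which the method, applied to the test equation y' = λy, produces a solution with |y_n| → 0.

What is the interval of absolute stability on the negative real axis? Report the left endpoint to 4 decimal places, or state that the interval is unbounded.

On y'=λy, z=hλ:
  k1=λy_n ⇒ h·k1=z·y_n;  k2=λ(1+3/7z)y_n ⇒ h·k2=z(1+3/7z)y_n
  y_{n+1}/y_n = 1 − 1/5z + 6/5z(1+3/7z) = 1 + z + 18/35z²
  so R(z) = 1 + z + 18/35z².

Need |R(x)|<1, x<0.
x=-0.59: |R|=0.5890
R=1: x+18/35x²=0 ⇒ x=−35/18=-1.9444; min R=1−1/(4·18/35)=0.5139>−1
Confirm numerically:
  x=-1.564: |R|=0.69399 <1
  x=-1.267: |R|=0.55858 <1
  x=-1.101: |R|=0.52242 <1
  x=-0.983: |R|=0.51395 <1
  x=-2.427: |R|=1.60231 >1
  x=-2.117: |R|=1.18787 >1
  x=-2.116: |R|=1.18669 >1
Stable set (-1.9444, 0).

z∈(-1.9444,0).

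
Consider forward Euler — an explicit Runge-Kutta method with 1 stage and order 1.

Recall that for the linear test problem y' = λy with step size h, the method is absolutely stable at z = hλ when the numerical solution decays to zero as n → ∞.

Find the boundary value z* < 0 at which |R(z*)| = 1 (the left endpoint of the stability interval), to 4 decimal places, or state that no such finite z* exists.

With y'=λy (z=hλ):
  order 1, 1-stage ⇒ R(z)=1+z
  (e.g. R(-0.64)=0.36000, |R|=0.36000)

Solve |R(x)|<1 on ℝ⁻.
x=-0.64: |R|=0.3600
|R(-1.42)|=0.4200 |R(-0.99)|=0.0100 |R(-0.97)|=0.0300
Bisect:
  x_lo=-2.5528 |R|=1.5528  x_hi=-0.1270 |R|=0.8730
  mid=-1.33988 |R|=0.33988 →hi
  mid=-1.94633 |R|=0.94633 →hi
  mid=-2.24956 |R|=1.24956 →lo
  mid=-2.09795 |R|=1.09795 →lo
  mid=-2.02214 |R|=1.02214 →lo
  mid=-1.98424 |R|=0.98424 →hi
  mid=-2.00319 |R|=1.00319 →lo
  mid=-1.99371 |R|=0.99371 →hi
  mid=-1.99845 |R|=0.99845 →hi
  ...
  [-2.00008,-1.99993] ⇒ x*=-2.0000
So |R|<1 on (-2.0000, 0).

z* = -2.0000.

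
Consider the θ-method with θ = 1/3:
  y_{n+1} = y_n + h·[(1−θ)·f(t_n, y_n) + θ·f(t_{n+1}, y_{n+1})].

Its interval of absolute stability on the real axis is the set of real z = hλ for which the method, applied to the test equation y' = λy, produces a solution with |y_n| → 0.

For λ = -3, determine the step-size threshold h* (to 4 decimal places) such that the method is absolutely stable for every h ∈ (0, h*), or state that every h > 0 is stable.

On y'=λy, z=hλ:
  y_{n+1} = y_n + z·[2/3·y_n + 1/3·y_{n+1}] ⇒ (1 − 1/3z)y_{n+1} = (1 + 2/3z)y_n
  Hence R(z) = (1 + 2/3z)/(1 − 1/3z).

Solve |R(x)|<1 on ℝ⁻.
x=-1.13: |R|=0.1792
R=−1: 1+2/3x = −1+1/3x ⇒ -1/3x=2 ⇒ x=2/(-1/3)=-6.0000
Confirm numerically:
  x=-5.522: |R|=0.94391 <1
  x=-5.436: |R|=0.93314 <1
  x=-4.485: |R|=0.79760 <1
  x=-3.690: |R|=0.65471 <1
  x=-6.501: |R|=1.05273 >1
  x=-6.479: |R|=1.05053 >1
  x=-6.083: |R|=1.00914 >1
Interval (-6.0000, 0).

(-6.0000,0); λ=-3 ⇒ h* = (6)/3 = 2.0000.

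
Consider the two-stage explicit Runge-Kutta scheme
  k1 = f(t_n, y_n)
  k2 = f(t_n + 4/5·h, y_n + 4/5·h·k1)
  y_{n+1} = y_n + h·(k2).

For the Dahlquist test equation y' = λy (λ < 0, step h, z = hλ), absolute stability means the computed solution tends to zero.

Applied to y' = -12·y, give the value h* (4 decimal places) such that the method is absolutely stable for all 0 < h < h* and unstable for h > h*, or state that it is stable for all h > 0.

(-1.2500,0); λ=-12 ⇒ h* = (5/4)/12 = 0.1042.

Test eqn y'=λy, z=hλ:
  k1=λy_n ⇒ h·k1=z·y_n;  k2=λ(1+4/5z)y_n ⇒ h·k2=z(1+4/5z)y_n
  y_{n+1}/y_n = 1 + z(1+4/5z) = 1 + z + 4/5z²
  ⇒ R(z) = 1 + z + 4/5z².

Solve |R(x)|<1 on ℝ⁻.
x=-0.31: |R|=0.7669
R=1: x+4/5x²=0 ⇒ x=−5/4=-1.2500; min R=1−1/(4·4/5)=0.6875>−1
Confirm numerically:
  x=-0.908: |R|=0.75157 <1
  x=-0.783: |R|=0.70747 <1
  x=-0.779: |R|=0.70647 <1
  x=-1.596: |R|=1.44177 >1
  x=-1.526: |R|=1.33694 >1
  x=-1.374: |R|=1.13630 >1
Stable set (-1.2500, 0).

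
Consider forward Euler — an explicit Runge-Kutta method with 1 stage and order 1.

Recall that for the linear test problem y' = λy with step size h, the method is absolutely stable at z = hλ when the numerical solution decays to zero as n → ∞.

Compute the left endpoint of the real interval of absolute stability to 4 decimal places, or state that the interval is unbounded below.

z* = -2.0000.

Set f=λy, z=hλ:
  order 1, 1-stage ⇒ R(z)=1+z
  (e.g. R(-1.69)=-0.69000, |R|=0.69000)

Solve |R(x)|<1 on ℝ⁻.
x=-1.69: |R|=0.6900
|R(-1.89)|=0.8900 |R(-1.28)|=0.2800 |R(-0.82)|=0.1800
Bisect:
  x_lo=-2.8072 |R|=1.8072  x_hi=-0.3062 |R|=0.6938
  mid=-1.55672 |R|=0.55672 →hi
  mid=-2.18196 |R|=1.18196 →lo
  mid=-1.86934 |R|=0.86934 →hi
  mid=-2.02565 |R|=1.02565 →lo
  mid=-1.94750 |R|=0.94750 →hi
  mid=-1.98657 |R|=0.98657 →hi
  mid=-2.00611 |R|=1.00611 →lo
  mid=-1.99634 |R|=0.99634 →hi
  mid=-2.00123 |R|=1.00123 →lo
  mid=-1.99879 |R|=0.99879 →hi
  ...
  [-2.00001,-1.99985] ⇒ x*=-2.0000
Stable set (-2.0000, 0).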